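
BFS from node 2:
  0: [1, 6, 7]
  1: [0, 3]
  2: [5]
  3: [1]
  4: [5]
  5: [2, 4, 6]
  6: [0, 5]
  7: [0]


Visit 2, enqueue [5]
Visit 5, enqueue [4, 6]
Visit 4, enqueue []
Visit 6, enqueue [0]
Visit 0, enqueue [1, 7]
Visit 1, enqueue [3]
Visit 7, enqueue []
Visit 3, enqueue []

BFS order: [2, 5, 4, 6, 0, 1, 7, 3]


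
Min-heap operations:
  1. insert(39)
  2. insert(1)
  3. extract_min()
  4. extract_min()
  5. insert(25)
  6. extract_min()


insert(39) -> [39]
insert(1) -> [1, 39]
extract_min()->1, [39]
extract_min()->39, []
insert(25) -> [25]
extract_min()->25, []

Final heap: []


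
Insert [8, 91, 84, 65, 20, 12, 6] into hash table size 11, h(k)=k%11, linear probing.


Insert 8: h=8 -> slot 8
Insert 91: h=3 -> slot 3
Insert 84: h=7 -> slot 7
Insert 65: h=10 -> slot 10
Insert 20: h=9 -> slot 9
Insert 12: h=1 -> slot 1
Insert 6: h=6 -> slot 6

Table: [None, 12, None, 91, None, None, 6, 84, 8, 20, 65]


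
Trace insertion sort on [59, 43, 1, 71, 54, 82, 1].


Initial: [59, 43, 1, 71, 54, 82, 1]
Insert 43: [43, 59, 1, 71, 54, 82, 1]
Insert 1: [1, 43, 59, 71, 54, 82, 1]
Insert 71: [1, 43, 59, 71, 54, 82, 1]
Insert 54: [1, 43, 54, 59, 71, 82, 1]
Insert 82: [1, 43, 54, 59, 71, 82, 1]
Insert 1: [1, 1, 43, 54, 59, 71, 82]

Sorted: [1, 1, 43, 54, 59, 71, 82]


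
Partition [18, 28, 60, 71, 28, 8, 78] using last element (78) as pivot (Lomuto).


Pivot: 78
  18 <= 78: advance i (no swap)
  28 <= 78: advance i (no swap)
  60 <= 78: advance i (no swap)
  71 <= 78: advance i (no swap)
  28 <= 78: advance i (no swap)
  8 <= 78: advance i (no swap)
Place pivot at 6: [18, 28, 60, 71, 28, 8, 78]

Partitioned: [18, 28, 60, 71, 28, 8, 78]


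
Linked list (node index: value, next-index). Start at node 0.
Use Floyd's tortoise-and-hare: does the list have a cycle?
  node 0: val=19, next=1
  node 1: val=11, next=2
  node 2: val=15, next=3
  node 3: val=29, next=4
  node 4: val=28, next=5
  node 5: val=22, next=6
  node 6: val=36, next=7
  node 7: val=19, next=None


Floyd's tortoise (slow, +1) and hare (fast, +2):
  init: slow=0, fast=0
  step 1: slow=1, fast=2
  step 2: slow=2, fast=4
  step 3: slow=3, fast=6
  step 4: fast 6->7->None, no cycle

Cycle: no


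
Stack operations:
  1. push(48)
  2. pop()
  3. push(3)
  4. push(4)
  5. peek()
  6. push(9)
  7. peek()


push(48) -> [48]
pop()->48, []
push(3) -> [3]
push(4) -> [3, 4]
peek()->4
push(9) -> [3, 4, 9]
peek()->9

Final stack: [3, 4, 9]


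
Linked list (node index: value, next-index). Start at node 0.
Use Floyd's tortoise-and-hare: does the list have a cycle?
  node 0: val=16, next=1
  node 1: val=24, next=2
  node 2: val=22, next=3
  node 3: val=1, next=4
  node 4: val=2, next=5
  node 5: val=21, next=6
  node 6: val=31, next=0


Floyd's tortoise (slow, +1) and hare (fast, +2):
  init: slow=0, fast=0
  step 1: slow=1, fast=2
  step 2: slow=2, fast=4
  step 3: slow=3, fast=6
  step 4: slow=4, fast=1
  step 5: slow=5, fast=3
  step 6: slow=6, fast=5
  step 7: slow=0, fast=0
  slow == fast at node 0: cycle detected

Cycle: yes


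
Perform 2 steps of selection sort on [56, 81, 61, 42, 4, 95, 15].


Initial: [56, 81, 61, 42, 4, 95, 15]
Step 1: min=4 at 4
  Swap: [4, 81, 61, 42, 56, 95, 15]
Step 2: min=15 at 6
  Swap: [4, 15, 61, 42, 56, 95, 81]

After 2 steps: [4, 15, 61, 42, 56, 95, 81]


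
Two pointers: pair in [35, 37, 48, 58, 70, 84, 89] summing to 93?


lo=0(35)+hi=6(89)=124
lo=0(35)+hi=5(84)=119
lo=0(35)+hi=4(70)=105
lo=0(35)+hi=3(58)=93

Yes: 35+58=93


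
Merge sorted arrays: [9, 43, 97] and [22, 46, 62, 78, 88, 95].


Take 9 from A
Take 22 from B
Take 43 from A
Take 46 from B
Take 62 from B
Take 78 from B
Take 88 from B
Take 95 from B

Merged: [9, 22, 43, 46, 62, 78, 88, 95, 97]


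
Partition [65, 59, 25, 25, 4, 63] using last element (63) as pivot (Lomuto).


Pivot: 63
  59 <= 63: swap -> [59, 65, 25, 25, 4, 63]
  25 <= 63: swap -> [59, 25, 65, 25, 4, 63]
  25 <= 63: swap -> [59, 25, 25, 65, 4, 63]
  4 <= 63: swap -> [59, 25, 25, 4, 65, 63]
Place pivot at 4: [59, 25, 25, 4, 63, 65]

Partitioned: [59, 25, 25, 4, 63, 65]


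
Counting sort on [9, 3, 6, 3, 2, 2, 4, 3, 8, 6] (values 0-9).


Input: [9, 3, 6, 3, 2, 2, 4, 3, 8, 6]
Counts: [0, 0, 2, 3, 1, 0, 2, 0, 1, 1]

Sorted: [2, 2, 3, 3, 3, 4, 6, 6, 8, 9]


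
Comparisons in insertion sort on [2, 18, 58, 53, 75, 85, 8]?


Algorithm: insertion sort
Input: [2, 18, 58, 53, 75, 85, 8]
Sorted: [2, 8, 18, 53, 58, 75, 85]

12


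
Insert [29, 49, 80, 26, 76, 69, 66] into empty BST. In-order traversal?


Insert 29: root
Insert 49: R from 29
Insert 80: R from 29 -> R from 49
Insert 26: L from 29
Insert 76: R from 29 -> R from 49 -> L from 80
Insert 69: R from 29 -> R from 49 -> L from 80 -> L from 76
Insert 66: R from 29 -> R from 49 -> L from 80 -> L from 76 -> L from 69

In-order: [26, 29, 49, 66, 69, 76, 80]


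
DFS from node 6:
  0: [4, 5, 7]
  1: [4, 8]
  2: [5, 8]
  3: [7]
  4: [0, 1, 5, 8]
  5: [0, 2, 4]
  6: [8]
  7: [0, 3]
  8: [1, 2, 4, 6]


Visit 6, push [8]
Visit 8, push [4, 2, 1]
Visit 1, push [4]
Visit 4, push [5, 0]
Visit 0, push [7, 5]
Visit 5, push [2]
Visit 2, push []
Visit 7, push [3]
Visit 3, push []

DFS order: [6, 8, 1, 4, 0, 5, 2, 7, 3]


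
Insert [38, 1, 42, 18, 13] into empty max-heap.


Insert 38: [38]
Insert 1: [38, 1]
Insert 42: [42, 1, 38]
Insert 18: [42, 18, 38, 1]
Insert 13: [42, 18, 38, 1, 13]

Final heap: [42, 18, 38, 1, 13]


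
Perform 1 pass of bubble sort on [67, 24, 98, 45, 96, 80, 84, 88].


Initial: [67, 24, 98, 45, 96, 80, 84, 88]
Pass 1: [24, 67, 45, 96, 80, 84, 88, 98] (6 swaps)

After 1 pass: [24, 67, 45, 96, 80, 84, 88, 98]


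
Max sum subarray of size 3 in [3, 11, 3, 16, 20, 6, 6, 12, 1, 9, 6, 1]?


[0:3]: 17
[1:4]: 30
[2:5]: 39
[3:6]: 42
[4:7]: 32
[5:8]: 24
[6:9]: 19
[7:10]: 22
[8:11]: 16
[9:12]: 16

Max: 42 at [3:6]


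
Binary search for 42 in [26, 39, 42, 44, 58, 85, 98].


Step 1: lo=0, hi=6, mid=3, val=44
Step 2: lo=0, hi=2, mid=1, val=39
Step 3: lo=2, hi=2, mid=2, val=42

Found at index 2


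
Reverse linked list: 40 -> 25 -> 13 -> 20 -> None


Step 1: curr=40, set curr.next=prev(None) | reversed so far: 40
Step 2: curr=25, set curr.next=prev(40) | reversed so far: 25 -> 40
Step 3: curr=13, set curr.next=prev(25) | reversed so far: 13 -> 25 -> 40
Step 4: curr=20, set curr.next=prev(13) | reversed so far: 20 -> 13 -> 25 -> 40

20 -> 13 -> 25 -> 40 -> None


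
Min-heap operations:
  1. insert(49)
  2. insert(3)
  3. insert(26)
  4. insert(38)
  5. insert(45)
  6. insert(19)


insert(49) -> [49]
insert(3) -> [3, 49]
insert(26) -> [3, 49, 26]
insert(38) -> [3, 38, 26, 49]
insert(45) -> [3, 38, 26, 49, 45]
insert(19) -> [3, 38, 19, 49, 45, 26]

Final heap: [3, 38, 19, 49, 45, 26]


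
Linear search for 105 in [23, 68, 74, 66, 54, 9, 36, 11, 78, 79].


i=0: 23!=105
i=1: 68!=105
i=2: 74!=105
i=3: 66!=105
i=4: 54!=105
i=5: 9!=105
i=6: 36!=105
i=7: 11!=105
i=8: 78!=105
i=9: 79!=105

Not found, 10 comps


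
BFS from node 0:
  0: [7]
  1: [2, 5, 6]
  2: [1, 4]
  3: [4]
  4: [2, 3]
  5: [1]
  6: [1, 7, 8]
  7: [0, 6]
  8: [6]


Visit 0, enqueue [7]
Visit 7, enqueue [6]
Visit 6, enqueue [1, 8]
Visit 1, enqueue [2, 5]
Visit 8, enqueue []
Visit 2, enqueue [4]
Visit 5, enqueue []
Visit 4, enqueue [3]
Visit 3, enqueue []

BFS order: [0, 7, 6, 1, 8, 2, 5, 4, 3]


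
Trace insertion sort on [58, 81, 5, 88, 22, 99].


Initial: [58, 81, 5, 88, 22, 99]
Insert 81: [58, 81, 5, 88, 22, 99]
Insert 5: [5, 58, 81, 88, 22, 99]
Insert 88: [5, 58, 81, 88, 22, 99]
Insert 22: [5, 22, 58, 81, 88, 99]
Insert 99: [5, 22, 58, 81, 88, 99]

Sorted: [5, 22, 58, 81, 88, 99]


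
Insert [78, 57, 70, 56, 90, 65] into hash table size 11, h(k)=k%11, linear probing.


Insert 78: h=1 -> slot 1
Insert 57: h=2 -> slot 2
Insert 70: h=4 -> slot 4
Insert 56: h=1, 2 probes -> slot 3
Insert 90: h=2, 3 probes -> slot 5
Insert 65: h=10 -> slot 10

Table: [None, 78, 57, 56, 70, 90, None, None, None, None, 65]


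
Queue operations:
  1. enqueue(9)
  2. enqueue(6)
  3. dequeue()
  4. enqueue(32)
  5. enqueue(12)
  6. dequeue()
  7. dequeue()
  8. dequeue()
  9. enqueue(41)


enqueue(9) -> [9]
enqueue(6) -> [9, 6]
dequeue()->9, [6]
enqueue(32) -> [6, 32]
enqueue(12) -> [6, 32, 12]
dequeue()->6, [32, 12]
dequeue()->32, [12]
dequeue()->12, []
enqueue(41) -> [41]

Final queue: [41]


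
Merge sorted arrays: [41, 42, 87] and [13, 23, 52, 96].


Take 13 from B
Take 23 from B
Take 41 from A
Take 42 from A
Take 52 from B
Take 87 from A

Merged: [13, 23, 41, 42, 52, 87, 96]


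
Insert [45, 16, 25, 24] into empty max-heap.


Insert 45: [45]
Insert 16: [45, 16]
Insert 25: [45, 16, 25]
Insert 24: [45, 24, 25, 16]

Final heap: [45, 24, 25, 16]


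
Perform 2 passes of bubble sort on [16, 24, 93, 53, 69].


Initial: [16, 24, 93, 53, 69]
Pass 1: [16, 24, 53, 69, 93] (2 swaps)
Pass 2: [16, 24, 53, 69, 93] (0 swaps)

After 2 passes: [16, 24, 53, 69, 93]


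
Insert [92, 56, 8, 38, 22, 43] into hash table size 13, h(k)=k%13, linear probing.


Insert 92: h=1 -> slot 1
Insert 56: h=4 -> slot 4
Insert 8: h=8 -> slot 8
Insert 38: h=12 -> slot 12
Insert 22: h=9 -> slot 9
Insert 43: h=4, 1 probes -> slot 5

Table: [None, 92, None, None, 56, 43, None, None, 8, 22, None, None, 38]


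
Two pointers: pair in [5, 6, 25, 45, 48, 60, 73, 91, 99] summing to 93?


lo=0(5)+hi=8(99)=104
lo=0(5)+hi=7(91)=96
lo=0(5)+hi=6(73)=78
lo=1(6)+hi=6(73)=79
lo=2(25)+hi=6(73)=98
lo=2(25)+hi=5(60)=85
lo=3(45)+hi=5(60)=105
lo=3(45)+hi=4(48)=93

Yes: 45+48=93


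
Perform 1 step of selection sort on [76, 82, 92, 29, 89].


Initial: [76, 82, 92, 29, 89]
Step 1: min=29 at 3
  Swap: [29, 82, 92, 76, 89]

After 1 step: [29, 82, 92, 76, 89]


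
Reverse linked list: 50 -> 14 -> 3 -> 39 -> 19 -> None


Step 1: curr=50, set curr.next=prev(None) | reversed so far: 50
Step 2: curr=14, set curr.next=prev(50) | reversed so far: 14 -> 50
Step 3: curr=3, set curr.next=prev(14) | reversed so far: 3 -> 14 -> 50
Step 4: curr=39, set curr.next=prev(3) | reversed so far: 39 -> 3 -> 14 -> 50
Step 5: curr=19, set curr.next=prev(39) | reversed so far: 19 -> 39 -> 3 -> 14 -> 50

19 -> 39 -> 3 -> 14 -> 50 -> None


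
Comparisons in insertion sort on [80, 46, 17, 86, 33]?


Algorithm: insertion sort
Input: [80, 46, 17, 86, 33]
Sorted: [17, 33, 46, 80, 86]

8


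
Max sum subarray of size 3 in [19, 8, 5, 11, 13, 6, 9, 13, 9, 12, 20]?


[0:3]: 32
[1:4]: 24
[2:5]: 29
[3:6]: 30
[4:7]: 28
[5:8]: 28
[6:9]: 31
[7:10]: 34
[8:11]: 41

Max: 41 at [8:11]


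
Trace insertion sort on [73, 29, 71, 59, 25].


Initial: [73, 29, 71, 59, 25]
Insert 29: [29, 73, 71, 59, 25]
Insert 71: [29, 71, 73, 59, 25]
Insert 59: [29, 59, 71, 73, 25]
Insert 25: [25, 29, 59, 71, 73]

Sorted: [25, 29, 59, 71, 73]


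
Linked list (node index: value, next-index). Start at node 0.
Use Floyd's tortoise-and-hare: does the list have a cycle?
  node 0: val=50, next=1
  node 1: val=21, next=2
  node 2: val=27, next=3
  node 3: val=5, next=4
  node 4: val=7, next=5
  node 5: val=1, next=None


Floyd's tortoise (slow, +1) and hare (fast, +2):
  init: slow=0, fast=0
  step 1: slow=1, fast=2
  step 2: slow=2, fast=4
  step 3: fast 4->5->None, no cycle

Cycle: no


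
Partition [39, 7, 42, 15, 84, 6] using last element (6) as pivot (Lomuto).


Pivot: 6
Place pivot at 0: [6, 7, 42, 15, 84, 39]

Partitioned: [6, 7, 42, 15, 84, 39]


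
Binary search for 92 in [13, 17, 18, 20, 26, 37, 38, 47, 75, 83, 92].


Step 1: lo=0, hi=10, mid=5, val=37
Step 2: lo=6, hi=10, mid=8, val=75
Step 3: lo=9, hi=10, mid=9, val=83
Step 4: lo=10, hi=10, mid=10, val=92

Found at index 10


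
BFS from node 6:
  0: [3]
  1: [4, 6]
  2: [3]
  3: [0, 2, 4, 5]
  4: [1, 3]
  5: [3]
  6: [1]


Visit 6, enqueue [1]
Visit 1, enqueue [4]
Visit 4, enqueue [3]
Visit 3, enqueue [0, 2, 5]
Visit 0, enqueue []
Visit 2, enqueue []
Visit 5, enqueue []

BFS order: [6, 1, 4, 3, 0, 2, 5]


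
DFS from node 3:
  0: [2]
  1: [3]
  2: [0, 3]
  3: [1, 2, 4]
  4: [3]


Visit 3, push [4, 2, 1]
Visit 1, push []
Visit 2, push [0]
Visit 0, push []
Visit 4, push []

DFS order: [3, 1, 2, 0, 4]


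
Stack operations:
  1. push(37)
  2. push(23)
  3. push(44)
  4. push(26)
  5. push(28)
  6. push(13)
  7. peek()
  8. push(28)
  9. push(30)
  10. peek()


push(37) -> [37]
push(23) -> [37, 23]
push(44) -> [37, 23, 44]
push(26) -> [37, 23, 44, 26]
push(28) -> [37, 23, 44, 26, 28]
push(13) -> [37, 23, 44, 26, 28, 13]
peek()->13
push(28) -> [37, 23, 44, 26, 28, 13, 28]
push(30) -> [37, 23, 44, 26, 28, 13, 28, 30]
peek()->30

Final stack: [37, 23, 44, 26, 28, 13, 28, 30]


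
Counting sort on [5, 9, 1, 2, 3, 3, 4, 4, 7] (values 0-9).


Input: [5, 9, 1, 2, 3, 3, 4, 4, 7]
Counts: [0, 1, 1, 2, 2, 1, 0, 1, 0, 1]

Sorted: [1, 2, 3, 3, 4, 4, 5, 7, 9]


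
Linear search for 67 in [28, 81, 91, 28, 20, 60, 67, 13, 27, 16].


i=0: 28!=67
i=1: 81!=67
i=2: 91!=67
i=3: 28!=67
i=4: 20!=67
i=5: 60!=67
i=6: 67==67 found!

Found at 6, 7 comps


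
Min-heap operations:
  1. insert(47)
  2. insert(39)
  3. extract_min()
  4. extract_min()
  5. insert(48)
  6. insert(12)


insert(47) -> [47]
insert(39) -> [39, 47]
extract_min()->39, [47]
extract_min()->47, []
insert(48) -> [48]
insert(12) -> [12, 48]

Final heap: [12, 48]


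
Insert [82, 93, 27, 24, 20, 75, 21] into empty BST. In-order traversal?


Insert 82: root
Insert 93: R from 82
Insert 27: L from 82
Insert 24: L from 82 -> L from 27
Insert 20: L from 82 -> L from 27 -> L from 24
Insert 75: L from 82 -> R from 27
Insert 21: L from 82 -> L from 27 -> L from 24 -> R from 20

In-order: [20, 21, 24, 27, 75, 82, 93]


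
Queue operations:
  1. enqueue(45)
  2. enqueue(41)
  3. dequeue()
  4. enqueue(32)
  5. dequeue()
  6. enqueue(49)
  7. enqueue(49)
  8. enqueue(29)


enqueue(45) -> [45]
enqueue(41) -> [45, 41]
dequeue()->45, [41]
enqueue(32) -> [41, 32]
dequeue()->41, [32]
enqueue(49) -> [32, 49]
enqueue(49) -> [32, 49, 49]
enqueue(29) -> [32, 49, 49, 29]

Final queue: [32, 49, 49, 29]


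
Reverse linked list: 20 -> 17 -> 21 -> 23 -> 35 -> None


Step 1: curr=20, set curr.next=prev(None) | reversed so far: 20
Step 2: curr=17, set curr.next=prev(20) | reversed so far: 17 -> 20
Step 3: curr=21, set curr.next=prev(17) | reversed so far: 21 -> 17 -> 20
Step 4: curr=23, set curr.next=prev(21) | reversed so far: 23 -> 21 -> 17 -> 20
Step 5: curr=35, set curr.next=prev(23) | reversed so far: 35 -> 23 -> 21 -> 17 -> 20

35 -> 23 -> 21 -> 17 -> 20 -> None


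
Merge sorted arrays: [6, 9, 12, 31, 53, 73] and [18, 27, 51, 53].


Take 6 from A
Take 9 from A
Take 12 from A
Take 18 from B
Take 27 from B
Take 31 from A
Take 51 from B
Take 53 from A
Take 53 from B

Merged: [6, 9, 12, 18, 27, 31, 51, 53, 53, 73]


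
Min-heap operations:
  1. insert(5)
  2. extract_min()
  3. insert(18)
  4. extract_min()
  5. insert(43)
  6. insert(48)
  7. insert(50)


insert(5) -> [5]
extract_min()->5, []
insert(18) -> [18]
extract_min()->18, []
insert(43) -> [43]
insert(48) -> [43, 48]
insert(50) -> [43, 48, 50]

Final heap: [43, 48, 50]


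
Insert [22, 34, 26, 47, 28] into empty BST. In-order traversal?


Insert 22: root
Insert 34: R from 22
Insert 26: R from 22 -> L from 34
Insert 47: R from 22 -> R from 34
Insert 28: R from 22 -> L from 34 -> R from 26

In-order: [22, 26, 28, 34, 47]


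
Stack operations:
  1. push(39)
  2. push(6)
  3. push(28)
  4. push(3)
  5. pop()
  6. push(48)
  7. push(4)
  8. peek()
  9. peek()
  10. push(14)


push(39) -> [39]
push(6) -> [39, 6]
push(28) -> [39, 6, 28]
push(3) -> [39, 6, 28, 3]
pop()->3, [39, 6, 28]
push(48) -> [39, 6, 28, 48]
push(4) -> [39, 6, 28, 48, 4]
peek()->4
peek()->4
push(14) -> [39, 6, 28, 48, 4, 14]

Final stack: [39, 6, 28, 48, 4, 14]


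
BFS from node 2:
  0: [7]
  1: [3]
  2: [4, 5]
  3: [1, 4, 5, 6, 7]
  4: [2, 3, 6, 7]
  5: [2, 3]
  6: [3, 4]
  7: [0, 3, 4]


Visit 2, enqueue [4, 5]
Visit 4, enqueue [3, 6, 7]
Visit 5, enqueue []
Visit 3, enqueue [1]
Visit 6, enqueue []
Visit 7, enqueue [0]
Visit 1, enqueue []
Visit 0, enqueue []

BFS order: [2, 4, 5, 3, 6, 7, 1, 0]


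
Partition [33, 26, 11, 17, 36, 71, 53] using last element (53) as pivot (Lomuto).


Pivot: 53
  33 <= 53: advance i (no swap)
  26 <= 53: advance i (no swap)
  11 <= 53: advance i (no swap)
  17 <= 53: advance i (no swap)
  36 <= 53: advance i (no swap)
Place pivot at 5: [33, 26, 11, 17, 36, 53, 71]

Partitioned: [33, 26, 11, 17, 36, 53, 71]


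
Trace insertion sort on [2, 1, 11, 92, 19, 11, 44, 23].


Initial: [2, 1, 11, 92, 19, 11, 44, 23]
Insert 1: [1, 2, 11, 92, 19, 11, 44, 23]
Insert 11: [1, 2, 11, 92, 19, 11, 44, 23]
Insert 92: [1, 2, 11, 92, 19, 11, 44, 23]
Insert 19: [1, 2, 11, 19, 92, 11, 44, 23]
Insert 11: [1, 2, 11, 11, 19, 92, 44, 23]
Insert 44: [1, 2, 11, 11, 19, 44, 92, 23]
Insert 23: [1, 2, 11, 11, 19, 23, 44, 92]

Sorted: [1, 2, 11, 11, 19, 23, 44, 92]


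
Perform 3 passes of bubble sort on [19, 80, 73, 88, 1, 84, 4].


Initial: [19, 80, 73, 88, 1, 84, 4]
Pass 1: [19, 73, 80, 1, 84, 4, 88] (4 swaps)
Pass 2: [19, 73, 1, 80, 4, 84, 88] (2 swaps)
Pass 3: [19, 1, 73, 4, 80, 84, 88] (2 swaps)

After 3 passes: [19, 1, 73, 4, 80, 84, 88]


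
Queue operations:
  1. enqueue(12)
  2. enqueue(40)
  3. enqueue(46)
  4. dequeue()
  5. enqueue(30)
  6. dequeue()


enqueue(12) -> [12]
enqueue(40) -> [12, 40]
enqueue(46) -> [12, 40, 46]
dequeue()->12, [40, 46]
enqueue(30) -> [40, 46, 30]
dequeue()->40, [46, 30]

Final queue: [46, 30]


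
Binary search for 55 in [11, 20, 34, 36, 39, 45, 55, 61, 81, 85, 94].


Step 1: lo=0, hi=10, mid=5, val=45
Step 2: lo=6, hi=10, mid=8, val=81
Step 3: lo=6, hi=7, mid=6, val=55

Found at index 6


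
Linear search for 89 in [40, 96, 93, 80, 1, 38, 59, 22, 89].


i=0: 40!=89
i=1: 96!=89
i=2: 93!=89
i=3: 80!=89
i=4: 1!=89
i=5: 38!=89
i=6: 59!=89
i=7: 22!=89
i=8: 89==89 found!

Found at 8, 9 comps


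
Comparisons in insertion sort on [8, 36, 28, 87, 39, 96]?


Algorithm: insertion sort
Input: [8, 36, 28, 87, 39, 96]
Sorted: [8, 28, 36, 39, 87, 96]

7


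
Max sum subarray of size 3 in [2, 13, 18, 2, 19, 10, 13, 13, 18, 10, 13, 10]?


[0:3]: 33
[1:4]: 33
[2:5]: 39
[3:6]: 31
[4:7]: 42
[5:8]: 36
[6:9]: 44
[7:10]: 41
[8:11]: 41
[9:12]: 33

Max: 44 at [6:9]


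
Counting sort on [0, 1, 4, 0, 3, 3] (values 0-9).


Input: [0, 1, 4, 0, 3, 3]
Counts: [2, 1, 0, 2, 1, 0, 0, 0, 0, 0]

Sorted: [0, 0, 1, 3, 3, 4]


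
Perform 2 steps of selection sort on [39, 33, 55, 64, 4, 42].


Initial: [39, 33, 55, 64, 4, 42]
Step 1: min=4 at 4
  Swap: [4, 33, 55, 64, 39, 42]
Step 2: min=33 at 1
  Swap: [4, 33, 55, 64, 39, 42]

After 2 steps: [4, 33, 55, 64, 39, 42]


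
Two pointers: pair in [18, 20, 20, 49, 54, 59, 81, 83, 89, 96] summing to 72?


lo=0(18)+hi=9(96)=114
lo=0(18)+hi=8(89)=107
lo=0(18)+hi=7(83)=101
lo=0(18)+hi=6(81)=99
lo=0(18)+hi=5(59)=77
lo=0(18)+hi=4(54)=72

Yes: 18+54=72


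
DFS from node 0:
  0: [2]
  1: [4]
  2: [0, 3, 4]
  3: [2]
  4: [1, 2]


Visit 0, push [2]
Visit 2, push [4, 3]
Visit 3, push []
Visit 4, push [1]
Visit 1, push []

DFS order: [0, 2, 3, 4, 1]


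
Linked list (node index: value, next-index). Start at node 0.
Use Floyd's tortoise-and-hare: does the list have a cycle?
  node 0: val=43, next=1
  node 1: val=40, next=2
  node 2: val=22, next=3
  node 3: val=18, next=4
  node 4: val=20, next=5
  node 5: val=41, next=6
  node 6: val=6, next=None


Floyd's tortoise (slow, +1) and hare (fast, +2):
  init: slow=0, fast=0
  step 1: slow=1, fast=2
  step 2: slow=2, fast=4
  step 3: slow=3, fast=6
  step 4: fast -> None, no cycle

Cycle: no


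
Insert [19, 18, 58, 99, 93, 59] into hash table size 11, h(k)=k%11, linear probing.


Insert 19: h=8 -> slot 8
Insert 18: h=7 -> slot 7
Insert 58: h=3 -> slot 3
Insert 99: h=0 -> slot 0
Insert 93: h=5 -> slot 5
Insert 59: h=4 -> slot 4

Table: [99, None, None, 58, 59, 93, None, 18, 19, None, None]


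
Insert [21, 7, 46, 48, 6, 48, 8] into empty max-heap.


Insert 21: [21]
Insert 7: [21, 7]
Insert 46: [46, 7, 21]
Insert 48: [48, 46, 21, 7]
Insert 6: [48, 46, 21, 7, 6]
Insert 48: [48, 46, 48, 7, 6, 21]
Insert 8: [48, 46, 48, 7, 6, 21, 8]

Final heap: [48, 46, 48, 7, 6, 21, 8]


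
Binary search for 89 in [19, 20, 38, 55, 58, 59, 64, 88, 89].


Step 1: lo=0, hi=8, mid=4, val=58
Step 2: lo=5, hi=8, mid=6, val=64
Step 3: lo=7, hi=8, mid=7, val=88
Step 4: lo=8, hi=8, mid=8, val=89

Found at index 8


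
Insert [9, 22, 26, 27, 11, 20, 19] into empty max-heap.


Insert 9: [9]
Insert 22: [22, 9]
Insert 26: [26, 9, 22]
Insert 27: [27, 26, 22, 9]
Insert 11: [27, 26, 22, 9, 11]
Insert 20: [27, 26, 22, 9, 11, 20]
Insert 19: [27, 26, 22, 9, 11, 20, 19]

Final heap: [27, 26, 22, 9, 11, 20, 19]


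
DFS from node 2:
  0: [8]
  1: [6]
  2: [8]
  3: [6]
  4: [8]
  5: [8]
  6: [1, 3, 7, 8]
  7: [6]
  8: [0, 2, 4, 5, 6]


Visit 2, push [8]
Visit 8, push [6, 5, 4, 0]
Visit 0, push []
Visit 4, push []
Visit 5, push []
Visit 6, push [7, 3, 1]
Visit 1, push []
Visit 3, push []
Visit 7, push []

DFS order: [2, 8, 0, 4, 5, 6, 1, 3, 7]


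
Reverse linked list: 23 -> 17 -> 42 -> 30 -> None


Step 1: curr=23, set curr.next=prev(None) | reversed so far: 23
Step 2: curr=17, set curr.next=prev(23) | reversed so far: 17 -> 23
Step 3: curr=42, set curr.next=prev(17) | reversed so far: 42 -> 17 -> 23
Step 4: curr=30, set curr.next=prev(42) | reversed so far: 30 -> 42 -> 17 -> 23

30 -> 42 -> 17 -> 23 -> None


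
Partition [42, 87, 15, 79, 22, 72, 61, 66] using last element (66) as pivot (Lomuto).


Pivot: 66
  42 <= 66: advance i (no swap)
  15 <= 66: swap -> [42, 15, 87, 79, 22, 72, 61, 66]
  22 <= 66: swap -> [42, 15, 22, 79, 87, 72, 61, 66]
  61 <= 66: swap -> [42, 15, 22, 61, 87, 72, 79, 66]
Place pivot at 4: [42, 15, 22, 61, 66, 72, 79, 87]

Partitioned: [42, 15, 22, 61, 66, 72, 79, 87]


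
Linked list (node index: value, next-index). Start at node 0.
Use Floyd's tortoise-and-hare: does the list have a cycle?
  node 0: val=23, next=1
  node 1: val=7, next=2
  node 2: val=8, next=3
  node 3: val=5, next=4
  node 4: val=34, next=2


Floyd's tortoise (slow, +1) and hare (fast, +2):
  init: slow=0, fast=0
  step 1: slow=1, fast=2
  step 2: slow=2, fast=4
  step 3: slow=3, fast=3
  slow == fast at node 3: cycle detected

Cycle: yes


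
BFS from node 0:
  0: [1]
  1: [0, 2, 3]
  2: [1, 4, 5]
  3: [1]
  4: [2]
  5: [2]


Visit 0, enqueue [1]
Visit 1, enqueue [2, 3]
Visit 2, enqueue [4, 5]
Visit 3, enqueue []
Visit 4, enqueue []
Visit 5, enqueue []

BFS order: [0, 1, 2, 3, 4, 5]


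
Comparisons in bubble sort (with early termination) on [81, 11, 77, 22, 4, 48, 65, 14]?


Algorithm: bubble sort (with early termination)
Input: [81, 11, 77, 22, 4, 48, 65, 14]
Sorted: [4, 11, 14, 22, 48, 65, 77, 81]

27


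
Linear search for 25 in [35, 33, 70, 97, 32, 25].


i=0: 35!=25
i=1: 33!=25
i=2: 70!=25
i=3: 97!=25
i=4: 32!=25
i=5: 25==25 found!

Found at 5, 6 comps


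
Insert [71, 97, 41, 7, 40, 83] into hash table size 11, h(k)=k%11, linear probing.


Insert 71: h=5 -> slot 5
Insert 97: h=9 -> slot 9
Insert 41: h=8 -> slot 8
Insert 7: h=7 -> slot 7
Insert 40: h=7, 3 probes -> slot 10
Insert 83: h=6 -> slot 6

Table: [None, None, None, None, None, 71, 83, 7, 41, 97, 40]


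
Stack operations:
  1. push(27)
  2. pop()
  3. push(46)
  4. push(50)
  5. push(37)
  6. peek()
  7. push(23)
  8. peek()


push(27) -> [27]
pop()->27, []
push(46) -> [46]
push(50) -> [46, 50]
push(37) -> [46, 50, 37]
peek()->37
push(23) -> [46, 50, 37, 23]
peek()->23

Final stack: [46, 50, 37, 23]


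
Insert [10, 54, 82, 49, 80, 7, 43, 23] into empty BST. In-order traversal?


Insert 10: root
Insert 54: R from 10
Insert 82: R from 10 -> R from 54
Insert 49: R from 10 -> L from 54
Insert 80: R from 10 -> R from 54 -> L from 82
Insert 7: L from 10
Insert 43: R from 10 -> L from 54 -> L from 49
Insert 23: R from 10 -> L from 54 -> L from 49 -> L from 43

In-order: [7, 10, 23, 43, 49, 54, 80, 82]


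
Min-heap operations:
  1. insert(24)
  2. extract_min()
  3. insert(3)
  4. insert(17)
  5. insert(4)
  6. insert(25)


insert(24) -> [24]
extract_min()->24, []
insert(3) -> [3]
insert(17) -> [3, 17]
insert(4) -> [3, 17, 4]
insert(25) -> [3, 17, 4, 25]

Final heap: [3, 17, 4, 25]


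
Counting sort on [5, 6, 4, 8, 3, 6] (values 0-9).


Input: [5, 6, 4, 8, 3, 6]
Counts: [0, 0, 0, 1, 1, 1, 2, 0, 1, 0]

Sorted: [3, 4, 5, 6, 6, 8]


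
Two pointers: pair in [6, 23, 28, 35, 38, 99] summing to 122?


lo=0(6)+hi=5(99)=105
lo=1(23)+hi=5(99)=122

Yes: 23+99=122


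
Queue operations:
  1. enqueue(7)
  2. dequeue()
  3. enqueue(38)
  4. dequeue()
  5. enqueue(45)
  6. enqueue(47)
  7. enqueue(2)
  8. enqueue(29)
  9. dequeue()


enqueue(7) -> [7]
dequeue()->7, []
enqueue(38) -> [38]
dequeue()->38, []
enqueue(45) -> [45]
enqueue(47) -> [45, 47]
enqueue(2) -> [45, 47, 2]
enqueue(29) -> [45, 47, 2, 29]
dequeue()->45, [47, 2, 29]

Final queue: [47, 2, 29]


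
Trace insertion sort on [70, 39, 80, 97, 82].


Initial: [70, 39, 80, 97, 82]
Insert 39: [39, 70, 80, 97, 82]
Insert 80: [39, 70, 80, 97, 82]
Insert 97: [39, 70, 80, 97, 82]
Insert 82: [39, 70, 80, 82, 97]

Sorted: [39, 70, 80, 82, 97]


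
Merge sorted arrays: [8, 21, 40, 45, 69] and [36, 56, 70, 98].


Take 8 from A
Take 21 from A
Take 36 from B
Take 40 from A
Take 45 from A
Take 56 from B
Take 69 from A

Merged: [8, 21, 36, 40, 45, 56, 69, 70, 98]


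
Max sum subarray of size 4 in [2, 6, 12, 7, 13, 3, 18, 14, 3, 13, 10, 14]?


[0:4]: 27
[1:5]: 38
[2:6]: 35
[3:7]: 41
[4:8]: 48
[5:9]: 38
[6:10]: 48
[7:11]: 40
[8:12]: 40

Max: 48 at [4:8]


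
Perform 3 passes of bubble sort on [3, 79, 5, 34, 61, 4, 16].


Initial: [3, 79, 5, 34, 61, 4, 16]
Pass 1: [3, 5, 34, 61, 4, 16, 79] (5 swaps)
Pass 2: [3, 5, 34, 4, 16, 61, 79] (2 swaps)
Pass 3: [3, 5, 4, 16, 34, 61, 79] (2 swaps)

After 3 passes: [3, 5, 4, 16, 34, 61, 79]


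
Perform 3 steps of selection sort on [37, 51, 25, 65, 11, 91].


Initial: [37, 51, 25, 65, 11, 91]
Step 1: min=11 at 4
  Swap: [11, 51, 25, 65, 37, 91]
Step 2: min=25 at 2
  Swap: [11, 25, 51, 65, 37, 91]
Step 3: min=37 at 4
  Swap: [11, 25, 37, 65, 51, 91]

After 3 steps: [11, 25, 37, 65, 51, 91]


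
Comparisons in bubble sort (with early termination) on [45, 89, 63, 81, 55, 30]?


Algorithm: bubble sort (with early termination)
Input: [45, 89, 63, 81, 55, 30]
Sorted: [30, 45, 55, 63, 81, 89]

15


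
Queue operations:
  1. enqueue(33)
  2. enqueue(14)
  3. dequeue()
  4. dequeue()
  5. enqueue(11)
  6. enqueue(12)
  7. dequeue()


enqueue(33) -> [33]
enqueue(14) -> [33, 14]
dequeue()->33, [14]
dequeue()->14, []
enqueue(11) -> [11]
enqueue(12) -> [11, 12]
dequeue()->11, [12]

Final queue: [12]


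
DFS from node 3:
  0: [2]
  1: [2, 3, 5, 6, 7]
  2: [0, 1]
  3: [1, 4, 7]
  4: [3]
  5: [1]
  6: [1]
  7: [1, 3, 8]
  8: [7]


Visit 3, push [7, 4, 1]
Visit 1, push [7, 6, 5, 2]
Visit 2, push [0]
Visit 0, push []
Visit 5, push []
Visit 6, push []
Visit 7, push [8]
Visit 8, push []
Visit 4, push []

DFS order: [3, 1, 2, 0, 5, 6, 7, 8, 4]


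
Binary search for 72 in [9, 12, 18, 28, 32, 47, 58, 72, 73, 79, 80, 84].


Step 1: lo=0, hi=11, mid=5, val=47
Step 2: lo=6, hi=11, mid=8, val=73
Step 3: lo=6, hi=7, mid=6, val=58
Step 4: lo=7, hi=7, mid=7, val=72

Found at index 7


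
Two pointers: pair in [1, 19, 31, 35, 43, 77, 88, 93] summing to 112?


lo=0(1)+hi=7(93)=94
lo=1(19)+hi=7(93)=112

Yes: 19+93=112


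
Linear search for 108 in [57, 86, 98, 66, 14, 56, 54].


i=0: 57!=108
i=1: 86!=108
i=2: 98!=108
i=3: 66!=108
i=4: 14!=108
i=5: 56!=108
i=6: 54!=108

Not found, 7 comps


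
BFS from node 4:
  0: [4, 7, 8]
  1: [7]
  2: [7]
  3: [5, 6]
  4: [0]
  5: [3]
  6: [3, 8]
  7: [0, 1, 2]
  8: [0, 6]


Visit 4, enqueue [0]
Visit 0, enqueue [7, 8]
Visit 7, enqueue [1, 2]
Visit 8, enqueue [6]
Visit 1, enqueue []
Visit 2, enqueue []
Visit 6, enqueue [3]
Visit 3, enqueue [5]
Visit 5, enqueue []

BFS order: [4, 0, 7, 8, 1, 2, 6, 3, 5]


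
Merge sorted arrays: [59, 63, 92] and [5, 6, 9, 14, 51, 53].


Take 5 from B
Take 6 from B
Take 9 from B
Take 14 from B
Take 51 from B
Take 53 from B

Merged: [5, 6, 9, 14, 51, 53, 59, 63, 92]


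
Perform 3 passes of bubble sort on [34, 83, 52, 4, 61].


Initial: [34, 83, 52, 4, 61]
Pass 1: [34, 52, 4, 61, 83] (3 swaps)
Pass 2: [34, 4, 52, 61, 83] (1 swaps)
Pass 3: [4, 34, 52, 61, 83] (1 swaps)

After 3 passes: [4, 34, 52, 61, 83]


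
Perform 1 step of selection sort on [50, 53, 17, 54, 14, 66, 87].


Initial: [50, 53, 17, 54, 14, 66, 87]
Step 1: min=14 at 4
  Swap: [14, 53, 17, 54, 50, 66, 87]

After 1 step: [14, 53, 17, 54, 50, 66, 87]


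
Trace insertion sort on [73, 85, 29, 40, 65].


Initial: [73, 85, 29, 40, 65]
Insert 85: [73, 85, 29, 40, 65]
Insert 29: [29, 73, 85, 40, 65]
Insert 40: [29, 40, 73, 85, 65]
Insert 65: [29, 40, 65, 73, 85]

Sorted: [29, 40, 65, 73, 85]


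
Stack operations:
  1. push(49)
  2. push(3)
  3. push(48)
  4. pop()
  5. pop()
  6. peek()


push(49) -> [49]
push(3) -> [49, 3]
push(48) -> [49, 3, 48]
pop()->48, [49, 3]
pop()->3, [49]
peek()->49

Final stack: [49]


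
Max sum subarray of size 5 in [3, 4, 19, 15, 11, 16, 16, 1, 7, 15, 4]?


[0:5]: 52
[1:6]: 65
[2:7]: 77
[3:8]: 59
[4:9]: 51
[5:10]: 55
[6:11]: 43

Max: 77 at [2:7]


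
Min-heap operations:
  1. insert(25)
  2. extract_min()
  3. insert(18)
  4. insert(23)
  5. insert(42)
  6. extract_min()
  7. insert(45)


insert(25) -> [25]
extract_min()->25, []
insert(18) -> [18]
insert(23) -> [18, 23]
insert(42) -> [18, 23, 42]
extract_min()->18, [23, 42]
insert(45) -> [23, 42, 45]

Final heap: [23, 42, 45]


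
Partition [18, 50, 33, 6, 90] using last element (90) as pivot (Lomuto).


Pivot: 90
  18 <= 90: advance i (no swap)
  50 <= 90: advance i (no swap)
  33 <= 90: advance i (no swap)
  6 <= 90: advance i (no swap)
Place pivot at 4: [18, 50, 33, 6, 90]

Partitioned: [18, 50, 33, 6, 90]


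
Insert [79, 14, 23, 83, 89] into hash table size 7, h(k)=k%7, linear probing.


Insert 79: h=2 -> slot 2
Insert 14: h=0 -> slot 0
Insert 23: h=2, 1 probes -> slot 3
Insert 83: h=6 -> slot 6
Insert 89: h=5 -> slot 5

Table: [14, None, 79, 23, None, 89, 83]


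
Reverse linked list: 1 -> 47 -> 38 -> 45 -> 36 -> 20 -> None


Step 1: curr=1, set curr.next=prev(None) | reversed so far: 1
Step 2: curr=47, set curr.next=prev(1) | reversed so far: 47 -> 1
Step 3: curr=38, set curr.next=prev(47) | reversed so far: 38 -> 47 -> 1
Step 4: curr=45, set curr.next=prev(38) | reversed so far: 45 -> 38 -> 47 -> 1
Step 5: curr=36, set curr.next=prev(45) | reversed so far: 36 -> 45 -> 38 -> 47 -> 1
Step 6: curr=20, set curr.next=prev(36) | reversed so far: 20 -> 36 -> 45 -> 38 -> 47 -> 1

20 -> 36 -> 45 -> 38 -> 47 -> 1 -> None


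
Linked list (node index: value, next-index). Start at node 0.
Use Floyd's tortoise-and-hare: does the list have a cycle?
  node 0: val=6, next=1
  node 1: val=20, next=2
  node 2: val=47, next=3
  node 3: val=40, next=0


Floyd's tortoise (slow, +1) and hare (fast, +2):
  init: slow=0, fast=0
  step 1: slow=1, fast=2
  step 2: slow=2, fast=0
  step 3: slow=3, fast=2
  step 4: slow=0, fast=0
  slow == fast at node 0: cycle detected

Cycle: yes


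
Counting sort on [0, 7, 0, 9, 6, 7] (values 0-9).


Input: [0, 7, 0, 9, 6, 7]
Counts: [2, 0, 0, 0, 0, 0, 1, 2, 0, 1]

Sorted: [0, 0, 6, 7, 7, 9]


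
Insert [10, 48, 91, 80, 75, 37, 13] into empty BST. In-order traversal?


Insert 10: root
Insert 48: R from 10
Insert 91: R from 10 -> R from 48
Insert 80: R from 10 -> R from 48 -> L from 91
Insert 75: R from 10 -> R from 48 -> L from 91 -> L from 80
Insert 37: R from 10 -> L from 48
Insert 13: R from 10 -> L from 48 -> L from 37

In-order: [10, 13, 37, 48, 75, 80, 91]


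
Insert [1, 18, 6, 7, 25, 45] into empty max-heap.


Insert 1: [1]
Insert 18: [18, 1]
Insert 6: [18, 1, 6]
Insert 7: [18, 7, 6, 1]
Insert 25: [25, 18, 6, 1, 7]
Insert 45: [45, 18, 25, 1, 7, 6]

Final heap: [45, 18, 25, 1, 7, 6]


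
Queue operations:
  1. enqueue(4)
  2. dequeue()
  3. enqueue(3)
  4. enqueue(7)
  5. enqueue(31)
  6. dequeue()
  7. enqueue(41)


enqueue(4) -> [4]
dequeue()->4, []
enqueue(3) -> [3]
enqueue(7) -> [3, 7]
enqueue(31) -> [3, 7, 31]
dequeue()->3, [7, 31]
enqueue(41) -> [7, 31, 41]

Final queue: [7, 31, 41]


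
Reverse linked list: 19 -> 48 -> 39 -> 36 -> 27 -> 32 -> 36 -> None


Step 1: curr=19, set curr.next=prev(None) | reversed so far: 19
Step 2: curr=48, set curr.next=prev(19) | reversed so far: 48 -> 19
Step 3: curr=39, set curr.next=prev(48) | reversed so far: 39 -> 48 -> 19
Step 4: curr=36, set curr.next=prev(39) | reversed so far: 36 -> 39 -> 48 -> 19
Step 5: curr=27, set curr.next=prev(36) | reversed so far: 27 -> 36 -> 39 -> 48 -> 19
Step 6: curr=32, set curr.next=prev(27) | reversed so far: 32 -> 27 -> 36 -> 39 -> 48 -> 19
Step 7: curr=36, set curr.next=prev(32) | reversed so far: 36 -> 32 -> 27 -> 36 -> 39 -> 48 -> 19

36 -> 32 -> 27 -> 36 -> 39 -> 48 -> 19 -> None


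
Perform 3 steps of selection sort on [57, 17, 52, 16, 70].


Initial: [57, 17, 52, 16, 70]
Step 1: min=16 at 3
  Swap: [16, 17, 52, 57, 70]
Step 2: min=17 at 1
  Swap: [16, 17, 52, 57, 70]
Step 3: min=52 at 2
  Swap: [16, 17, 52, 57, 70]

After 3 steps: [16, 17, 52, 57, 70]


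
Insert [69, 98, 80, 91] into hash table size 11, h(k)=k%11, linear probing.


Insert 69: h=3 -> slot 3
Insert 98: h=10 -> slot 10
Insert 80: h=3, 1 probes -> slot 4
Insert 91: h=3, 2 probes -> slot 5

Table: [None, None, None, 69, 80, 91, None, None, None, None, 98]


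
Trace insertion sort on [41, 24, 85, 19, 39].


Initial: [41, 24, 85, 19, 39]
Insert 24: [24, 41, 85, 19, 39]
Insert 85: [24, 41, 85, 19, 39]
Insert 19: [19, 24, 41, 85, 39]
Insert 39: [19, 24, 39, 41, 85]

Sorted: [19, 24, 39, 41, 85]


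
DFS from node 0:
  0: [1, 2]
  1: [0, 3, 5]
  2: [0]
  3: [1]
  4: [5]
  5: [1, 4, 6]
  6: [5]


Visit 0, push [2, 1]
Visit 1, push [5, 3]
Visit 3, push []
Visit 5, push [6, 4]
Visit 4, push []
Visit 6, push []
Visit 2, push []

DFS order: [0, 1, 3, 5, 4, 6, 2]


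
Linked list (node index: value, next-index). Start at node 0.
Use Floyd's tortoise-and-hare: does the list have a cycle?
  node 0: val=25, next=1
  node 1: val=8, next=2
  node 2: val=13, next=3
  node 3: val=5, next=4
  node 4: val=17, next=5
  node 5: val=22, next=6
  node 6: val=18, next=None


Floyd's tortoise (slow, +1) and hare (fast, +2):
  init: slow=0, fast=0
  step 1: slow=1, fast=2
  step 2: slow=2, fast=4
  step 3: slow=3, fast=6
  step 4: fast -> None, no cycle

Cycle: no


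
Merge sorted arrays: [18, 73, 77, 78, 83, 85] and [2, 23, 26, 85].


Take 2 from B
Take 18 from A
Take 23 from B
Take 26 from B
Take 73 from A
Take 77 from A
Take 78 from A
Take 83 from A
Take 85 from A

Merged: [2, 18, 23, 26, 73, 77, 78, 83, 85, 85]


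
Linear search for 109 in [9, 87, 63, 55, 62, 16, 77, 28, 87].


i=0: 9!=109
i=1: 87!=109
i=2: 63!=109
i=3: 55!=109
i=4: 62!=109
i=5: 16!=109
i=6: 77!=109
i=7: 28!=109
i=8: 87!=109

Not found, 9 comps


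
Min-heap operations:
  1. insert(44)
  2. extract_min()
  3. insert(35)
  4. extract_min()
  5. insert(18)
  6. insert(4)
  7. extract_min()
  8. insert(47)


insert(44) -> [44]
extract_min()->44, []
insert(35) -> [35]
extract_min()->35, []
insert(18) -> [18]
insert(4) -> [4, 18]
extract_min()->4, [18]
insert(47) -> [18, 47]

Final heap: [18, 47]


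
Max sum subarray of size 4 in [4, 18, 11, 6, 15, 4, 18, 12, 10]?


[0:4]: 39
[1:5]: 50
[2:6]: 36
[3:7]: 43
[4:8]: 49
[5:9]: 44

Max: 50 at [1:5]


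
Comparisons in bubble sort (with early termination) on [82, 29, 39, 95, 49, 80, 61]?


Algorithm: bubble sort (with early termination)
Input: [82, 29, 39, 95, 49, 80, 61]
Sorted: [29, 39, 49, 61, 80, 82, 95]

18


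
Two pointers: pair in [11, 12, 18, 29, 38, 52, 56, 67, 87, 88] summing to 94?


lo=0(11)+hi=9(88)=99
lo=0(11)+hi=8(87)=98
lo=0(11)+hi=7(67)=78
lo=1(12)+hi=7(67)=79
lo=2(18)+hi=7(67)=85
lo=3(29)+hi=7(67)=96
lo=3(29)+hi=6(56)=85
lo=4(38)+hi=6(56)=94

Yes: 38+56=94


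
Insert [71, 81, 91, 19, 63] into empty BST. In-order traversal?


Insert 71: root
Insert 81: R from 71
Insert 91: R from 71 -> R from 81
Insert 19: L from 71
Insert 63: L from 71 -> R from 19

In-order: [19, 63, 71, 81, 91]


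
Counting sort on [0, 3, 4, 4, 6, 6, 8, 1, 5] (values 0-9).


Input: [0, 3, 4, 4, 6, 6, 8, 1, 5]
Counts: [1, 1, 0, 1, 2, 1, 2, 0, 1, 0]

Sorted: [0, 1, 3, 4, 4, 5, 6, 6, 8]


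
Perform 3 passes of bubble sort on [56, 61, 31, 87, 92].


Initial: [56, 61, 31, 87, 92]
Pass 1: [56, 31, 61, 87, 92] (1 swaps)
Pass 2: [31, 56, 61, 87, 92] (1 swaps)
Pass 3: [31, 56, 61, 87, 92] (0 swaps)

After 3 passes: [31, 56, 61, 87, 92]


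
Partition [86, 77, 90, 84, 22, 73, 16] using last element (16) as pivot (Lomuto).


Pivot: 16
Place pivot at 0: [16, 77, 90, 84, 22, 73, 86]

Partitioned: [16, 77, 90, 84, 22, 73, 86]


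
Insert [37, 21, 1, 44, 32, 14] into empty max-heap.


Insert 37: [37]
Insert 21: [37, 21]
Insert 1: [37, 21, 1]
Insert 44: [44, 37, 1, 21]
Insert 32: [44, 37, 1, 21, 32]
Insert 14: [44, 37, 14, 21, 32, 1]

Final heap: [44, 37, 14, 21, 32, 1]


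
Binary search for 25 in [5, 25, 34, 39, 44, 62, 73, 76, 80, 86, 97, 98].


Step 1: lo=0, hi=11, mid=5, val=62
Step 2: lo=0, hi=4, mid=2, val=34
Step 3: lo=0, hi=1, mid=0, val=5
Step 4: lo=1, hi=1, mid=1, val=25

Found at index 1


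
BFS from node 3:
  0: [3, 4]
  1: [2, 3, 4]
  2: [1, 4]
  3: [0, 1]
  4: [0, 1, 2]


Visit 3, enqueue [0, 1]
Visit 0, enqueue [4]
Visit 1, enqueue [2]
Visit 4, enqueue []
Visit 2, enqueue []

BFS order: [3, 0, 1, 4, 2]


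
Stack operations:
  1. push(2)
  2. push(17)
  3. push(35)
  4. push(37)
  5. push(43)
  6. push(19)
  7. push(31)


push(2) -> [2]
push(17) -> [2, 17]
push(35) -> [2, 17, 35]
push(37) -> [2, 17, 35, 37]
push(43) -> [2, 17, 35, 37, 43]
push(19) -> [2, 17, 35, 37, 43, 19]
push(31) -> [2, 17, 35, 37, 43, 19, 31]

Final stack: [2, 17, 35, 37, 43, 19, 31]


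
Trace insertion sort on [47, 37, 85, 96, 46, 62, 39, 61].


Initial: [47, 37, 85, 96, 46, 62, 39, 61]
Insert 37: [37, 47, 85, 96, 46, 62, 39, 61]
Insert 85: [37, 47, 85, 96, 46, 62, 39, 61]
Insert 96: [37, 47, 85, 96, 46, 62, 39, 61]
Insert 46: [37, 46, 47, 85, 96, 62, 39, 61]
Insert 62: [37, 46, 47, 62, 85, 96, 39, 61]
Insert 39: [37, 39, 46, 47, 62, 85, 96, 61]
Insert 61: [37, 39, 46, 47, 61, 62, 85, 96]

Sorted: [37, 39, 46, 47, 61, 62, 85, 96]


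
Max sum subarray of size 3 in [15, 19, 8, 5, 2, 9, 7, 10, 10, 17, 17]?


[0:3]: 42
[1:4]: 32
[2:5]: 15
[3:6]: 16
[4:7]: 18
[5:8]: 26
[6:9]: 27
[7:10]: 37
[8:11]: 44

Max: 44 at [8:11]


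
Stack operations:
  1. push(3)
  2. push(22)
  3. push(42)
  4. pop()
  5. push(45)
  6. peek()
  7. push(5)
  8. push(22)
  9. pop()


push(3) -> [3]
push(22) -> [3, 22]
push(42) -> [3, 22, 42]
pop()->42, [3, 22]
push(45) -> [3, 22, 45]
peek()->45
push(5) -> [3, 22, 45, 5]
push(22) -> [3, 22, 45, 5, 22]
pop()->22, [3, 22, 45, 5]

Final stack: [3, 22, 45, 5]


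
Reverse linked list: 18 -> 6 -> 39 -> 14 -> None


Step 1: curr=18, set curr.next=prev(None) | reversed so far: 18
Step 2: curr=6, set curr.next=prev(18) | reversed so far: 6 -> 18
Step 3: curr=39, set curr.next=prev(6) | reversed so far: 39 -> 6 -> 18
Step 4: curr=14, set curr.next=prev(39) | reversed so far: 14 -> 39 -> 6 -> 18

14 -> 39 -> 6 -> 18 -> None


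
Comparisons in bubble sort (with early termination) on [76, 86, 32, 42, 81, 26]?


Algorithm: bubble sort (with early termination)
Input: [76, 86, 32, 42, 81, 26]
Sorted: [26, 32, 42, 76, 81, 86]

15


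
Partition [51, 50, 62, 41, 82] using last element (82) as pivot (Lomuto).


Pivot: 82
  51 <= 82: advance i (no swap)
  50 <= 82: advance i (no swap)
  62 <= 82: advance i (no swap)
  41 <= 82: advance i (no swap)
Place pivot at 4: [51, 50, 62, 41, 82]

Partitioned: [51, 50, 62, 41, 82]
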